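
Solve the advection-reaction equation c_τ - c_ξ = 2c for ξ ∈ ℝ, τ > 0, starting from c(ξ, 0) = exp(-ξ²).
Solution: Substitute c = exp(2τ)u.
Then c_τ = exp(2τ)(u_τ + 2u), c_ξ = exp(2τ)u_ξ; substituting and dividing by exp(2τ), the lower-order terms cancel: u_τ - u_ξ = 0 (standard advection equation).
Data for u: u(ξ,0) = c(ξ,0) = exp(-ξ²).
By characteristics (dξ/dτ = -1), u(ξ,τ) = f(ξ + τ) with f = u(·, 0).
So u(ξ,τ) = exp(-(ξ + τ)²), and c(ξ,τ) = exp(2τ)u(ξ,τ).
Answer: c(ξ, τ) = exp(2τ)exp(-(ξ + τ)²)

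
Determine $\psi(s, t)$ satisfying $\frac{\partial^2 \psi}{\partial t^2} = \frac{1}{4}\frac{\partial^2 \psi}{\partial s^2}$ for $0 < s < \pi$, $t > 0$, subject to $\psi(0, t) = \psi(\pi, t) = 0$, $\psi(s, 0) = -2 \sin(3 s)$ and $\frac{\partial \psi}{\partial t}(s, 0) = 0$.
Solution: Separating variables: $\psi = \sum [A_n \cos(\omega_n t) + B_n \sin(\omega_n t)] \sin(ns)$, $\omega_n = n/2$. From ICs: $A_3=-2$.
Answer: $\psi(s, t) = -2 \sin(3 s) \cos(3 t/2)$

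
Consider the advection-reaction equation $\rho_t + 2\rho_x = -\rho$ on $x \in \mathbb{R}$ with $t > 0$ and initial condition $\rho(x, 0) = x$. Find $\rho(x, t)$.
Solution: Substitute $\rho = e^{-t}u$, i.e. $u = e^{t}\rho$.
By the product rule, $\rho_t = e^{-t}(u_t - u)$, $\rho_x = e^{-t}u_x$.
Substituting into the PDE and dividing by $e^{-t}$: $u_t - u + 2u_x = -u$.
The lower-order terms cancel, leaving the standard advection equation $u_t + 2u_x = 0$.
Initial data for $u$: $u(x,0) = \rho(x,0) = x$.
Solve for $u$:
  By method of characteristics (waves move right with speed 2):
  Along characteristics $x - 2t =$ const, $u$ is constant, so $u(x,t) = f(x - 2t)$ with $f = u( \cdot , 0)$.
Hence $u(x,t) = -2 t + x$.
Transform back: $\rho(x,t) = e^{-t}u(x,t)$.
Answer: $\rho(x, t) = -2 t e^{-t} + x e^{-t}$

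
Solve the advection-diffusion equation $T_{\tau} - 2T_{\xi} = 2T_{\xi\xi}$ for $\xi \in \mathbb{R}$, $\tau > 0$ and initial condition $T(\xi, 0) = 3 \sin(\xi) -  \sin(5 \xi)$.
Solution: Change to a moving frame: let $\eta = \xi + 2\tau$, $\sigma = \tau$ and write $T(\xi,\tau) = u(\eta,\sigma)$.
By the chain rule $T_{\tau} = u_{\sigma} + 2u_{\eta}$, $T_{\xi} = u_{\eta}$, $T_{\xi\xi} = u_{\eta\eta}$.
Then $T_{\tau} - 2T_{\xi} = u_{\sigma}$: the advection term cancels and the PDE becomes the heat equation $u_{\sigma} = 2u_{\eta\eta}$ on $\eta \in \mathbb{R}$.
Initial data: $u(\eta,0) = T(\eta,0) = 3 \sin(\eta) - \sin(5 \eta)$.
On $\eta \in \mathbb{R}$ each mode satisfies $(\sin(n\eta))'' = -n^2 \sin(n\eta)$, so $e^{-2n^2\sigma} \sin(n\eta)$ solves the heat equation; by superposition $u(\eta,\sigma) = \sum c_n e^{-2n^2\sigma} \sin(n\eta)$.
Reading off the coefficients: $c_1=3, c_5=-1$, so $u(\eta,\sigma) = 3 e^{-2 \sigma} \sin(\eta) - e^{-50 \sigma} \sin(5 \eta)$.
Substituting back $\eta = \xi + 2\tau$, $\sigma = \tau$: $T(\xi,\tau) = u(\xi + 2\tau, \tau)$.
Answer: $T(\xi, \tau) = 3 e^{-2 \tau} \sin(2 \tau + \xi) -  e^{-50 \tau} \sin(10 \tau + 5 \xi)$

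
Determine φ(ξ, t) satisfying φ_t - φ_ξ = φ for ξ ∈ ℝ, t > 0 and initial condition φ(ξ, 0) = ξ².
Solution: Substitute φ = exp(t)u.
Then φ_t = exp(t)(u_t + u), φ_ξ = exp(t)u_ξ; substituting and dividing by exp(t), the lower-order terms cancel: u_t - u_ξ = 0 (standard advection equation).
Data for u: u(ξ,0) = φ(ξ,0) = ξ².
By characteristics (dξ/dt = -1), u(ξ,t) = f(ξ + t) with f = u(·, 0).
So u(ξ,t) = t² + 2tξ + ξ², and φ(ξ,t) = exp(t)u(ξ,t).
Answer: φ(ξ, t) = t²exp(t) + 2tξexp(t) + ξ²exp(t)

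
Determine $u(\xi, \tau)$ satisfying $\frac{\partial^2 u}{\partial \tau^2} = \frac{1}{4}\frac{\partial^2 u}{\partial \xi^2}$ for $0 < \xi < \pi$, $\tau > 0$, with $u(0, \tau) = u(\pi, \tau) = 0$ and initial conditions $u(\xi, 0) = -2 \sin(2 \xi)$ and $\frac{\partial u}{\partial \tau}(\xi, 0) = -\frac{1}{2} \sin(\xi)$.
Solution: Separating variables: $u = \sum [A_n \cos(\omega_n \tau) + B_n \sin(\omega_n \tau)] \sin(n\xi)$, $\omega_n = n/2$. From ICs ($B_n$ = velocity coefficient / $\omega_n$): $A_2=-2, B_1=-1$.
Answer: $u(\xi, \tau) = - \sin(\tau/2) \sin(\xi) - 2 \sin(2 \xi) \cos(\tau)$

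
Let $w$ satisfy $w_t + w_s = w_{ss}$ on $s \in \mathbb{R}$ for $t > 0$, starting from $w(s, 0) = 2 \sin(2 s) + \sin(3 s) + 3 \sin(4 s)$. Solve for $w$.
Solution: Change to a moving frame: let $\eta = s - t$, $\sigma = t$ and write $w(s,t) = u(\eta,\sigma)$.
By the chain rule $w_t = u_{\sigma} - u_{\eta}$, $w_s = u_{\eta}$, $w_{ss} = u_{\eta\eta}$.
Then $w_t + w_s = u_{\sigma}$: the advection term cancels and the PDE becomes the heat equation $u_{\sigma} = u_{\eta\eta}$ on $\eta \in \mathbb{R}$.
Initial data: $u(\eta,0) = w(\eta,0) = 2 \sin(2 \eta) + \sin(3 \eta) + 3 \sin(4 \eta)$.
On $\eta \in \mathbb{R}$ each mode satisfies $(\sin(n\eta))'' = -n^2 \sin(n\eta)$, so $e^{-n^2\sigma} \sin(n\eta)$ solves the heat equation; by superposition $u(\eta,\sigma) = \sum c_n e^{-n^2\sigma} \sin(n\eta)$.
Reading off the coefficients: $c_2=2, c_3=1, c_4=3$, so $u(\eta,\sigma) = 2 e^{-4 \sigma} \sin(2 \eta) + e^{-9 \sigma} \sin(3 \eta) + 3 e^{-16 \sigma} \sin(4 \eta)$.
Substituting back $\eta = s - t$, $\sigma = t$: $w(s,t) = u(s - t, t)$.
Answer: $w(s, t) = 2 e^{-4 t} \sin(2 s - 2 t) + e^{-9 t} \sin(3 s - 3 t) + 3 e^{-16 t} \sin(4 s - 4 t)$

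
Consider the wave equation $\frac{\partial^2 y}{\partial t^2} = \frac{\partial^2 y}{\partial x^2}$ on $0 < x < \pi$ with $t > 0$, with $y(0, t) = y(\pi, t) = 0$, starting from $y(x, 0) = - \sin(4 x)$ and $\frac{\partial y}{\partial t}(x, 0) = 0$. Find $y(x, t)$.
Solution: Separating variables: $y = \sum [A_n \cos(\omega_n t) + B_n \sin(\omega_n t)] \sin(nx)$, $\omega_n = n$. From ICs: $A_4=-1$.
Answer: $y(x, t) = - \sin(4 x) \cos(4 t)$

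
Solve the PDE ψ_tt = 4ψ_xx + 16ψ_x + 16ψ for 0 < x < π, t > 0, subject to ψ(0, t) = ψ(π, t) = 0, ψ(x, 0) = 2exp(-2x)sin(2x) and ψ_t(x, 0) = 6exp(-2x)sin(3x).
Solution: Substitute ψ = exp(-2x)u, i.e. u = exp(2x)ψ.
By the product rule, ψ_x = exp(-2x)(u_x - 2u), ψ_xx = exp(-2x)(u_xx - 4u_x + 4u), ψ_tt = exp(-2x)u_tt.
Substituting into the PDE and dividing by exp(-2x): u_tt = 4(u_xx - 4u_x + 4u) + 16(u_x - 2u) + 16u.
The lower-order terms cancel, leaving the standard wave equation u_tt = 4u_xx.
Initial data for u: u(x,0) = exp(2x)ψ(x,0) = 2sin(2x); u_t(x,0) = exp(2x)ψ_t(x,0) = 6sin(3x). The boundary conditions carry over: u(0,t) = u(π,t) = 0.
Solve for u:
  Using separation of variables u = X(x)T(t):
  Eigenfunctions: sin(nx), n = 1, 2, 3, ...
  General solution: u(x, t) = Σ [A_n cos(2n t) + B_n sin(2n t)] sin(nx)
  From u(x,0) = 2sin(2x): A_2=2. From u_t(x,0) = 6sin(3x), using u_t(x,0) = Σ ω_n B_n sin(nx) with ω_n = 2n: B_3 = 6/6 = 1.
Hence u(x,t) = sin(6t)sin(3x) + 2sin(2x)cos(4t).
Transform back: ψ(x,t) = exp(-2x)u(x,t).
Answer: ψ(x, t) = exp(-2x)sin(6t)sin(3x) + 2exp(-2x)sin(2x)cos(4t)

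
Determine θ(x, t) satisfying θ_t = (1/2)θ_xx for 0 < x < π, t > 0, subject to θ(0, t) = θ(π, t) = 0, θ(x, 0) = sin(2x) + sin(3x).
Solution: Separating variables: θ = Σ c_n exp(-n²t/2) sin(nx). From θ(x,0) = sin(2x) + sin(3x): c_2=1, c_3=1.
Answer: θ(x, t) = exp(-2t)sin(2x) + exp(-9t/2)sin(3x)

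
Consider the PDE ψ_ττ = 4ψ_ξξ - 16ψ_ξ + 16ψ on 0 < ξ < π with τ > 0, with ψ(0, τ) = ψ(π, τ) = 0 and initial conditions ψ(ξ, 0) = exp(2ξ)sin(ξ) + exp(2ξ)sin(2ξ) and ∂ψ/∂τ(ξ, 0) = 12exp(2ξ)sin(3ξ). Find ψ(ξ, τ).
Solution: Substitute ψ = exp(2ξ)u.
Then ψ_ξ = exp(2ξ)(u_ξ + 2u), ψ_ξξ = exp(2ξ)(u_ξξ + 4u_ξ + 4u), ψ_ττ = exp(2ξ)u_ττ; substituting and dividing by exp(2ξ), the lower-order terms cancel: u_ττ = 4u_ξξ (standard wave equation).
Data for u: u(ξ,0) = exp(-2ξ)ψ(ξ,0) = sin(ξ) + sin(2ξ); u_τ(ξ,0) = exp(-2ξ)ψ_τ(ξ,0) = 12sin(3ξ). The boundary conditions carry over: u(0,τ) = u(π,τ) = 0.
Separating variables: u = Σ [A_n cos(ω_n τ) + B_n sin(ω_n τ)] sin(nξ), ω_n = 2n. From ICs (B_n = velocity coefficient / ω_n): A_1=1, A_2=1, B_3=2.
So u(ξ,τ) = sin(ξ)cos(2τ) + sin(2ξ)cos(4τ) + 2sin(3ξ)sin(6τ), and ψ(ξ,τ) = exp(2ξ)u(ξ,τ).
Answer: ψ(ξ, τ) = exp(2ξ)sin(ξ)cos(2τ) + exp(2ξ)sin(2ξ)cos(4τ) + 2exp(2ξ)sin(3ξ)sin(6τ)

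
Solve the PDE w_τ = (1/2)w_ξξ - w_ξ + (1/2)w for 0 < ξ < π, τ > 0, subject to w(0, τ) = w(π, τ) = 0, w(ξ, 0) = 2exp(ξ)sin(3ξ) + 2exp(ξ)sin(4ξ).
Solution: Substitute w = exp(ξ)u, i.e. u = exp(-ξ)w.
By the product rule, w_ξ = exp(ξ)(u_ξ + u), w_ξξ = exp(ξ)(u_ξξ + 2u_ξ + u), w_τ = exp(ξ)u_τ.
Substituting into the PDE and dividing by exp(ξ): u_τ = (1/2)(u_ξξ + 2u_ξ + u) - (u_ξ + u) + (1/2)u.
The lower-order terms cancel, leaving the standard heat equation u_τ = (1/2)u_ξξ.
Initial data for u: u(ξ,0) = exp(-ξ)w(ξ,0) = 2sin(3ξ) + 2sin(4ξ). The boundary conditions carry over: u(0,τ) = u(π,τ) = 0.
Solve for u:
  Using separation of variables u = X(ξ)T(τ):
  Eigenfunctions: sin(nξ), n = 1, 2, 3, ...
  General solution: u(ξ, τ) = Σ c_n sin(nξ) exp(-n² τ/2)
  Matching u(ξ,0) = 2sin(3ξ) + 2sin(4ξ) term by term: c_3=2, c_4=2.
Hence u(ξ,τ) = 2exp(-8τ)sin(4ξ) + 2exp(-9τ/2)sin(3ξ).
Transform back: w(ξ,τ) = exp(ξ)u(ξ,τ).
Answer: w(ξ, τ) = 2exp(ξ)exp(-8τ)sin(4ξ) + 2exp(ξ)exp(-9τ/2)sin(3ξ)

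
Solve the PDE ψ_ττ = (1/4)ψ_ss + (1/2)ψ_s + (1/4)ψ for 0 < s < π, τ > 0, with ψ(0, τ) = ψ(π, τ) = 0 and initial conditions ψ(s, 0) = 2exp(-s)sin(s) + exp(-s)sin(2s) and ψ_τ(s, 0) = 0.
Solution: Substitute ψ = exp(-s)u, i.e. u = exp(s)ψ.
By the product rule, ψ_s = exp(-s)(u_s - u), ψ_ss = exp(-s)(u_ss - 2u_s + u), ψ_ττ = exp(-s)u_ττ.
Substituting into the PDE and dividing by exp(-s): u_ττ = (1/4)(u_ss - 2u_s + u) + (1/2)(u_s - u) + (1/4)u.
The lower-order terms cancel, leaving the standard wave equation u_ττ = (1/4)u_ss.
Initial data for u: u(s,0) = exp(s)ψ(s,0) = 2sin(s) + sin(2s); u_τ(s,0) = exp(s)ψ_τ(s,0) = 0. The boundary conditions carry over: u(0,τ) = u(π,τ) = 0.
Solve for u:
  Using separation of variables u = X(s)T(τ):
  Eigenfunctions: sin(ns), n = 1, 2, 3, ...
  General solution: u(s, τ) = Σ [A_n cos(n τ/2) + B_n sin(n τ/2)] sin(ns)
  From u(s,0) = 2sin(s) + sin(2s): A_1=2, A_2=1. From u_τ(s,0) = 0: all B_n = 0.
Hence u(s,τ) = 2sin(s)cos(τ/2) + sin(2s)cos(τ).
Transform back: ψ(s,τ) = exp(-s)u(s,τ).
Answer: ψ(s, τ) = 2exp(-s)sin(s)cos(τ/2) + exp(-s)sin(2s)cos(τ)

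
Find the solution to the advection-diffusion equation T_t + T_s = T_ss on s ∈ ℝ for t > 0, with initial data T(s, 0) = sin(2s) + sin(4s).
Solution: Moving frame: η = s - t, σ = t, T = u(η,σ), so T_t = u_σ - u_η and T_ss = u_ηη.
Hence T_t + T_s = u_σ and the PDE becomes the heat equation u_σ = u_ηη on η ∈ ℝ.
Initial data: u(η,0) = T(η,0) = sin(2η) + sin(4η). Each mode sin(nη) decays as exp(-n²σ) on ℝ, so u(η,σ) = Σ c_n exp(-n²σ) sin(nη) with c_2=1, c_4=1: u(η,σ) = exp(-4σ)sin(2η) + exp(-16σ)sin(4η).
Substituting back: T(s,t) = u(s - t, t).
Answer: T(s, t) = exp(-4t)sin(2s - 2t) + exp(-16t)sin(4s - 4t)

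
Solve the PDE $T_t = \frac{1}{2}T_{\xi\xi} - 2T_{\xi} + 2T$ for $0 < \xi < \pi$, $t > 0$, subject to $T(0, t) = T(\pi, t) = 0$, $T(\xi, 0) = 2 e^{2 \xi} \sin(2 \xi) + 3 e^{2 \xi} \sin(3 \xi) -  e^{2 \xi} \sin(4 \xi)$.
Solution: Substitute $T = e^{2\xi}u$, i.e. $u = e^{-2\xi}T$.
By the product rule, $T_{\xi} = e^{2\xi}(u_{\xi} + 2u)$, $T_{\xi\xi} = e^{2\xi}(u_{\xi\xi} + 4u_{\xi} + 4u)$, $T_t = e^{2\xi}u_t$.
Substituting into the PDE and dividing by $e^{2\xi}$: $u_t = \frac{1}{2}(u_{\xi\xi} + 4u_{\xi} + 4u) - 2(u_{\xi} + 2u) + 2u$.
The lower-order terms cancel, leaving the standard heat equation $u_t = \frac{1}{2}u_{\xi\xi}$.
Initial data for $u$: $u(\xi,0) = e^{-2\xi}T(\xi,0) = 2 \sin(2 \xi) + 3 \sin(3 \xi) - \sin(4 \xi)$. The boundary conditions carry over: $u(0,t) = u(\pi,t) = 0$.
Solve for $u$:
  Using separation of variables $u = X(\xi)G(t)$:
  Eigenfunctions: $\sin(n\xi)$, $n = 1, 2, 3, \ldots$
  General solution: $u(\xi, t) = \sum c_n \sin(n\xi) e^{-n^2 t/2}$
  Matching $u(\xi,0) = 2 \sin(2 \xi) + 3 \sin(3 \xi) - \sin(4 \xi)$ term by term: $c_2=2, c_3=3, c_4=-1$.
Hence $u(\xi,t) = 2 e^{-2 t} \sin(2 \xi) - e^{-8 t} \sin(4 \xi) + 3 e^{-9 t/2} \sin(3 \xi)$.
Transform back: $T(\xi,t) = e^{2\xi}u(\xi,t)$.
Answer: $T(\xi, t) = 2 e^{2 \xi} e^{-2 t} \sin(2 \xi) -  e^{2 \xi} e^{-8 t} \sin(4 \xi) + 3 e^{2 \xi} e^{-9 t/2} \sin(3 \xi)$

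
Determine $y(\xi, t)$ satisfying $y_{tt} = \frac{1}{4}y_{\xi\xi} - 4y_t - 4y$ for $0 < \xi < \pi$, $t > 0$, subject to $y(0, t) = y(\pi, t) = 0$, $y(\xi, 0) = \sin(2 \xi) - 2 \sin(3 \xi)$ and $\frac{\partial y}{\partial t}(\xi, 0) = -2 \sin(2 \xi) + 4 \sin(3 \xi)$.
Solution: Substitute $y = e^{-2t}u$, i.e. $u = e^{2t}y$.
By the product rule, $y_t = e^{-2t}(u_t - 2u)$, $y_{tt} = e^{-2t}(u_{tt} - 4u_t + 4u)$, $y_{\xi\xi} = e^{-2t}u_{\xi\xi}$.
Substituting into the PDE and dividing by $e^{-2t}$: $u_{tt} - 4u_t + 4u = \frac{1}{4}u_{\xi\xi} - 4(u_t - 2u) - 4u$.
The lower-order terms cancel, leaving the standard wave equation $u_{tt} = \frac{1}{4}u_{\xi\xi}$.
Initial data for $u$: $u(\xi,0) = y(\xi,0) = \sin(2 \xi) - 2 \sin(3 \xi)$; $u_t(\xi,0) = y_t(\xi,0) + 2y(\xi,0) = 0$. The boundary conditions carry over: $u(0,t) = u(\pi,t) = 0$.
Solve for $u$:
  Using separation of variables $u = X(\xi)T(t)$:
  Eigenfunctions: $\sin(n\xi)$, $n = 1, 2, 3, \ldots$
  General solution: $u(\xi, t) = \sum [A_n \cos(n t/2) + B_n \sin(n t/2)] \sin(n\xi)$
  From $u(\xi,0) = \sin(2 \xi) - 2 \sin(3 \xi)$: $A_2=1, A_3=-2$. From $u_t(\xi,0) = 0$: all $B_n = 0$.
Hence $u(\xi,t) = \sin(2 \xi) \cos(t) - 2 \sin(3 \xi) \cos(3 t/2)$.
Transform back: $y(\xi,t) = e^{-2t}u(\xi,t)$.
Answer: $y(\xi, t) = e^{-2 t} \sin(2 \xi) \cos(t) - 2 e^{-2 t} \sin(3 \xi) \cos(3 t/2)$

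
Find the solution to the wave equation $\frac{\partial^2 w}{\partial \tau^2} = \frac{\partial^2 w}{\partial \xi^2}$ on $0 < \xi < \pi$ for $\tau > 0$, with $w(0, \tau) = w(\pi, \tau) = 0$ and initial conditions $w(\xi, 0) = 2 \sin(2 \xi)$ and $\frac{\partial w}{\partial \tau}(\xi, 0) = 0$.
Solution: Using separation of variables $w = X(\xi)T(\tau)$:
Eigenfunctions: $\sin(n\xi)$, $n = 1, 2, 3, \ldots$
General solution: $w(\xi, \tau) = \sum [A_n \cos(n \tau) + B_n \sin(n \tau)] \sin(n\xi)$
From $w(\xi,0) = 2 \sin(2 \xi)$: $A_2=2$. From $w_{\tau}(\xi,0) = 0$: all $B_n = 0$.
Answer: $w(\xi, \tau) = 2 \sin(2 \xi) \cos(2 \tau)$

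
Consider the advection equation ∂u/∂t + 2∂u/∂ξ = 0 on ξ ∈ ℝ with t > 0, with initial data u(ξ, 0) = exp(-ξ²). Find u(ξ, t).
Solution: By characteristics (dξ/dt = 2), u(ξ,t) = f(ξ - 2t) with f = u(·, 0).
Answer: u(ξ, t) = exp(-(-2t + ξ)²)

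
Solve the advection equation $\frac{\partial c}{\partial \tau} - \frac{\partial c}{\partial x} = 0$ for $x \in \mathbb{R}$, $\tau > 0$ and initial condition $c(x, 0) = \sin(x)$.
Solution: By characteristics ($dx/d\tau = -1$), $c(x,\tau) = f(x + \tau)$ with $f = c( \cdot , 0)$.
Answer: $c(x, \tau) = \sin(\tau + x)$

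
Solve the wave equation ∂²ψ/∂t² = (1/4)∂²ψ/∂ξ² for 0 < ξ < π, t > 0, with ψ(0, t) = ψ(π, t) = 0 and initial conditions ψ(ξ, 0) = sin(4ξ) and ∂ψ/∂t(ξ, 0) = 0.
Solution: Using separation of variables ψ = X(ξ)T(t):
Eigenfunctions: sin(nξ), n = 1, 2, 3, ...
General solution: ψ(ξ, t) = Σ [A_n cos(n t/2) + B_n sin(n t/2)] sin(nξ)
From ψ(ξ,0) = sin(4ξ): A_4=1. From ψ_t(ξ,0) = 0: all B_n = 0.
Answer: ψ(ξ, t) = sin(4ξ)cos(2t)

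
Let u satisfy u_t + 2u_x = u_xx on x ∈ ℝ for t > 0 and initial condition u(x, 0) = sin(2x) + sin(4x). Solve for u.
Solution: Moving frame: η = x - 2t, σ = t, u = w(η,σ), so u_t = w_σ - 2w_η and u_xx = w_ηη.
Hence u_t + 2u_x = w_σ and the PDE becomes the heat equation w_σ = w_ηη on η ∈ ℝ.
Initial data: w(η,0) = u(η,0) = sin(2η) + sin(4η). Each mode sin(nη) decays as exp(-n²σ) on ℝ, so w(η,σ) = Σ c_n exp(-n²σ) sin(nη) with c_2=1, c_4=1: w(η,σ) = exp(-4σ)sin(2η) + exp(-16σ)sin(4η).
Substituting back: u(x,t) = w(x - 2t, t).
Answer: u(x, t) = -exp(-4t)sin(4t - 2x) - exp(-16t)sin(8t - 4x)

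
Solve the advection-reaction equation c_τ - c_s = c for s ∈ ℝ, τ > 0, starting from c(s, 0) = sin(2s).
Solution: Substitute c = exp(τ)u.
Then c_τ = exp(τ)(u_τ + u), c_s = exp(τ)u_s; substituting and dividing by exp(τ), the lower-order terms cancel: u_τ - u_s = 0 (standard advection equation).
Data for u: u(s,0) = c(s,0) = sin(2s).
By characteristics (ds/dτ = -1), u(s,τ) = f(s + τ) with f = u(·, 0).
So u(s,τ) = sin(2s + 2τ), and c(s,τ) = exp(τ)u(s,τ).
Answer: c(s, τ) = exp(τ)sin(2s + 2τ)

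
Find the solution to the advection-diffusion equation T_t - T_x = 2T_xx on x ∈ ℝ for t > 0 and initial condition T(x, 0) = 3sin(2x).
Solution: Change to a moving frame: let η = x + t, σ = t and write T(x,t) = u(η,σ).
By the chain rule T_t = u_σ + u_η, T_x = u_η, T_xx = u_ηη.
Then T_t - T_x = u_σ: the advection term cancels and the PDE becomes the heat equation u_σ = 2u_ηη on η ∈ ℝ.
Initial data: u(η,0) = T(η,0) = 3sin(2η).
On η ∈ ℝ each mode satisfies (sin(nη))″ = -n² sin(nη), so exp(-2n²σ) sin(nη) solves the heat equation; by superposition u(η,σ) = Σ c_n exp(-2n²σ) sin(nη).
Reading off the coefficients: c_2=3, so u(η,σ) = 3exp(-8σ)sin(2η).
Substituting back η = x + t, σ = t: T(x,t) = u(x + t, t).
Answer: T(x, t) = 3exp(-8t)sin(2t + 2x)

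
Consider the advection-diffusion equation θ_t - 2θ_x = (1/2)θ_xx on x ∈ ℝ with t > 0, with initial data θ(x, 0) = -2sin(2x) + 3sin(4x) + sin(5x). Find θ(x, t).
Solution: Change to a moving frame: let η = x + 2t, σ = t and write θ(x,t) = u(η,σ).
By the chain rule θ_t = u_σ + 2u_η, θ_x = u_η, θ_xx = u_ηη.
Then θ_t - 2θ_x = u_σ: the advection term cancels and the PDE becomes the heat equation u_σ = (1/2)u_ηη on η ∈ ℝ.
Initial data: u(η,0) = θ(η,0) = -2sin(2η) + 3sin(4η) + sin(5η).
On η ∈ ℝ each mode satisfies (sin(nη))″ = -n² sin(nη), so exp(-n²σ/2) sin(nη) solves the heat equation; by superposition u(η,σ) = Σ c_n exp(-n²σ/2) sin(nη).
Reading off the coefficients: c_2=-2, c_4=3, c_5=1, so u(η,σ) = -2exp(-2σ)sin(2η) + 3exp(-8σ)sin(4η) + exp(-25σ/2)sin(5η).
Substituting back η = x + 2t, σ = t: θ(x,t) = u(x + 2t, t).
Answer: θ(x, t) = -2exp(-2t)sin(4t + 2x) + 3exp(-8t)sin(8t + 4x) + exp(-25t/2)sin(10t + 5x)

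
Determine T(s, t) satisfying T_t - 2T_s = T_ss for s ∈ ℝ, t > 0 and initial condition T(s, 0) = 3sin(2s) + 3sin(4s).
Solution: Change to a moving frame: let η = s + 2t, σ = t and write T(s,t) = u(η,σ).
By the chain rule T_t = u_σ + 2u_η, T_s = u_η, T_ss = u_ηη.
Then T_t - 2T_s = u_σ: the advection term cancels and the PDE becomes the heat equation u_σ = u_ηη on η ∈ ℝ.
Initial data: u(η,0) = T(η,0) = 3sin(2η) + 3sin(4η).
On η ∈ ℝ each mode satisfies (sin(nη))″ = -n² sin(nη), so exp(-n²σ) sin(nη) solves the heat equation; by superposition u(η,σ) = Σ c_n exp(-n²σ) sin(nη).
Reading off the coefficients: c_2=3, c_4=3, so u(η,σ) = 3exp(-4σ)sin(2η) + 3exp(-16σ)sin(4η).
Substituting back η = s + 2t, σ = t: T(s,t) = u(s + 2t, t).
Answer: T(s, t) = 3exp(-4t)sin(2s + 4t) + 3exp(-16t)sin(4s + 8t)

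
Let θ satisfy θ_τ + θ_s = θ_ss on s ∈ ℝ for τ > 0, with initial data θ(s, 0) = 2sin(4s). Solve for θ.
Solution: Change to a moving frame: let η = s - τ, σ = τ and write θ(s,τ) = u(η,σ).
By the chain rule θ_τ = u_σ - u_η, θ_s = u_η, θ_ss = u_ηη.
Then θ_τ + θ_s = u_σ: the advection term cancels and the PDE becomes the heat equation u_σ = u_ηη on η ∈ ℝ.
Initial data: u(η,0) = θ(η,0) = 2sin(4η).
On η ∈ ℝ each mode satisfies (sin(nη))″ = -n² sin(nη), so exp(-n²σ) sin(nη) solves the heat equation; by superposition u(η,σ) = Σ c_n exp(-n²σ) sin(nη).
Reading off the coefficients: c_4=2, so u(η,σ) = 2exp(-16σ)sin(4η).
Substituting back η = s - τ, σ = τ: θ(s,τ) = u(s - τ, τ).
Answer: θ(s, τ) = 2exp(-16τ)sin(4s - 4τ)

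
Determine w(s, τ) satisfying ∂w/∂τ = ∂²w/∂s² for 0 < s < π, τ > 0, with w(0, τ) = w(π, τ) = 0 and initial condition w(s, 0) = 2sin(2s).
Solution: Separating variables: w = Σ c_n exp(-n²τ) sin(ns). From w(s,0) = 2sin(2s): c_2=2.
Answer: w(s, τ) = 2exp(-4τ)sin(2s)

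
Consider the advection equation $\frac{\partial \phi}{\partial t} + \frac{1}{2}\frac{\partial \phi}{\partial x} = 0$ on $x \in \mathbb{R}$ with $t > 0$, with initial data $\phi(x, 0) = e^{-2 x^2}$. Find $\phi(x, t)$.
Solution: By characteristics ($dx/dt = 1/2$), $\phi(x,t) = f(x - \frac{1}{2}t)$ with $f = \phi( \cdot , 0)$.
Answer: $\phi(x, t) = e^{-2 (-t/2 + x)^2}$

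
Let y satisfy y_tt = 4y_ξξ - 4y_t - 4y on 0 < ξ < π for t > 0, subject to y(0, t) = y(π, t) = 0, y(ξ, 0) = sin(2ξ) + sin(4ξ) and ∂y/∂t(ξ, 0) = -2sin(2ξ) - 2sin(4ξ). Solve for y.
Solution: Substitute y = exp(-2t)u.
Then y_t = exp(-2t)(u_t - 2u), y_tt = exp(-2t)(u_tt - 4u_t + 4u), y_ξξ = exp(-2t)u_ξξ; substituting and dividing by exp(-2t), the lower-order terms cancel: u_tt = 4u_ξξ (standard wave equation).
Data for u: u(ξ,0) = y(ξ,0) = sin(2ξ) + sin(4ξ); u_t(ξ,0) = y_t(ξ,0) + 2y(ξ,0) = 0. The boundary conditions carry over: u(0,t) = u(π,t) = 0.
Separating variables: u = Σ [A_n cos(ω_n t) + B_n sin(ω_n t)] sin(nξ), ω_n = 2n. From ICs: A_2=1, A_4=1.
So u(ξ,t) = sin(2ξ)cos(4t) + sin(4ξ)cos(8t), and y(ξ,t) = exp(-2t)u(ξ,t).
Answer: y(ξ, t) = exp(-2t)sin(2ξ)cos(4t) + exp(-2t)sin(4ξ)cos(8t)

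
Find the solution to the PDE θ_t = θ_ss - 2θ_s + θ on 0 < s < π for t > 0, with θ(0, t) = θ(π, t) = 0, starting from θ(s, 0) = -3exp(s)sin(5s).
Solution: Substitute θ = exp(s)u.
Then θ_s = exp(s)(u_s + u), θ_ss = exp(s)(u_ss + 2u_s + u), θ_t = exp(s)u_t; substituting and dividing by exp(s), the lower-order terms cancel: u_t = u_ss (standard heat equation).
Data for u: u(s,0) = exp(-s)θ(s,0) = -3sin(5s). The boundary conditions carry over: u(0,t) = u(π,t) = 0.
Separating variables: u = Σ c_n exp(-n²t) sin(ns). From u(s,0) = -3sin(5s): c_5=-3.
So u(s,t) = -3exp(-25t)sin(5s), and θ(s,t) = exp(s)u(s,t).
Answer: θ(s, t) = -3exp(s)exp(-25t)sin(5s)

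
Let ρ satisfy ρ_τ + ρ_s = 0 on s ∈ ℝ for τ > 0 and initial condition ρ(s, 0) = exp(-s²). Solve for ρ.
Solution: By characteristics (ds/dτ = 1), ρ(s,τ) = f(s - τ) with f = ρ(·, 0).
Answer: ρ(s, τ) = exp(-(s - τ)²)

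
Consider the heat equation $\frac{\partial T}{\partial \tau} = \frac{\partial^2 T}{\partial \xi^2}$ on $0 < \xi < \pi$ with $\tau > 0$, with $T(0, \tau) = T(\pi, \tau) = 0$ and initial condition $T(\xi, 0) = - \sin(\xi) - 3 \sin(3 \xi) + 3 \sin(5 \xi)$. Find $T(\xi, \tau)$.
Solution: Using separation of variables $T = X(\xi)G(\tau)$:
Eigenfunctions: $\sin(n\xi)$, $n = 1, 2, 3, \ldots$
General solution: $T(\xi, \tau) = \sum c_n \sin(n\xi) e^{-n^2 \tau}$
Matching $T(\xi,0) = - \sin(\xi) - 3 \sin(3 \xi) + 3 \sin(5 \xi)$ term by term: $c_1=-1, c_3=-3, c_5=3$.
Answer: $T(\xi, \tau) = - e^{-\tau} \sin(\xi) - 3 e^{-9 \tau} \sin(3 \xi) + 3 e^{-25 \tau} \sin(5 \xi)$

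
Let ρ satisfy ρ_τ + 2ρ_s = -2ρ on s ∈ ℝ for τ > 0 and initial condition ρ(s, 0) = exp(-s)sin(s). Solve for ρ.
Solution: Substitute ρ = exp(-s)u, i.e. u = exp(s)ρ.
By the product rule, ρ_s = exp(-s)(u_s - u), ρ_τ = exp(-s)u_τ.
Substituting into the PDE and dividing by exp(-s): u_τ + 2(u_s - u) = -2u.
The lower-order terms cancel, leaving the standard advection equation u_τ + 2u_s = 0.
Initial data for u: u(s,0) = exp(s)ρ(s,0) = sin(s).
Solve for u:
  By method of characteristics (waves move right with speed 2):
  Along characteristics s - 2τ = const, u is constant, so u(s,τ) = f(s - 2τ) with f = u(·, 0).
Hence u(s,τ) = sin(s - 2τ).
Transform back: ρ(s,τ) = exp(-s)u(s,τ).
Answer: ρ(s, τ) = exp(-s)sin(s - 2τ)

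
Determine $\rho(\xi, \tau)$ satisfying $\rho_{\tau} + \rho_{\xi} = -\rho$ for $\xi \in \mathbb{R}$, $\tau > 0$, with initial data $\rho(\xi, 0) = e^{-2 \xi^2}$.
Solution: Substitute $\rho = e^{-\tau}u$.
Then $\rho_{\tau} = e^{-\tau}(u_{\tau} - u)$, $\rho_{\xi} = e^{-\tau}u_{\xi}$; substituting and dividing by $e^{-\tau}$, the lower-order terms cancel: $u_{\tau} + u_{\xi} = 0$ (standard advection equation).
Data for $u$: $u(\xi,0) = \rho(\xi,0) = e^{-2 \xi^2}$.
By characteristics ($d\xi/d\tau = 1$), $u(\xi,\tau) = f(\xi - \tau)$ with $f = u( \cdot , 0)$.
So $u(\xi,\tau) = e^{-2 (\xi - \tau)^2}$, and $\rho(\xi,\tau) = e^{-\tau}u(\xi,\tau)$.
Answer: $\rho(\xi, \tau) = e^{-\tau} e^{-2 (-\tau + \xi)^2}$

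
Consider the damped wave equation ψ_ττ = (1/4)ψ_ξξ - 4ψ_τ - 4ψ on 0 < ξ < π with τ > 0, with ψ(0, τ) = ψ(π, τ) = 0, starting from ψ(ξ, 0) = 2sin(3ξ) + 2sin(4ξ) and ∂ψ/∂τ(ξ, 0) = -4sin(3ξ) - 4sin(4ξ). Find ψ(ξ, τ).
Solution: Substitute ψ = exp(-2τ)u.
Then ψ_τ = exp(-2τ)(u_τ - 2u), ψ_ττ = exp(-2τ)(u_ττ - 4u_τ + 4u), ψ_ξξ = exp(-2τ)u_ξξ; substituting and dividing by exp(-2τ), the lower-order terms cancel: u_ττ = (1/4)u_ξξ (standard wave equation).
Data for u: u(ξ,0) = ψ(ξ,0) = 2sin(3ξ) + 2sin(4ξ); u_τ(ξ,0) = ψ_τ(ξ,0) + 2ψ(ξ,0) = 0. The boundary conditions carry over: u(0,τ) = u(π,τ) = 0.
Separating variables: u = Σ [A_n cos(ω_n τ) + B_n sin(ω_n τ)] sin(nξ), ω_n = n/2. From ICs: A_3=2, A_4=2.
So u(ξ,τ) = 2sin(3ξ)cos(3τ/2) + 2sin(4ξ)cos(2τ), and ψ(ξ,τ) = exp(-2τ)u(ξ,τ).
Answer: ψ(ξ, τ) = 2exp(-2τ)sin(3ξ)cos(3τ/2) + 2exp(-2τ)sin(4ξ)cos(2τ)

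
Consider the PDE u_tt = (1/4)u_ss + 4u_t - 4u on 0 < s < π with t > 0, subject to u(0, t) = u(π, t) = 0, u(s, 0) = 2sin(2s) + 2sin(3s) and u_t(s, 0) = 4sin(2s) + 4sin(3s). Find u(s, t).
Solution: Substitute u = exp(2t)w, i.e. w = exp(-2t)u.
By the product rule, u_t = exp(2t)(w_t + 2w), u_tt = exp(2t)(w_tt + 4w_t + 4w), u_ss = exp(2t)w_ss.
Substituting into the PDE and dividing by exp(2t): w_tt + 4w_t + 4w = (1/4)w_ss + 4(w_t + 2w) - 4w.
The lower-order terms cancel, leaving the standard wave equation w_tt = (1/4)w_ss.
Initial data for w: w(s,0) = u(s,0) = 2sin(2s) + 2sin(3s); w_t(s,0) = u_t(s,0) - 2u(s,0) = 0. The boundary conditions carry over: w(0,t) = w(π,t) = 0.
Solve for w:
  Using separation of variables w = X(s)T(t):
  Eigenfunctions: sin(ns), n = 1, 2, 3, ...
  General solution: w(s, t) = Σ [A_n cos(n t/2) + B_n sin(n t/2)] sin(ns)
  From w(s,0) = 2sin(2s) + 2sin(3s): A_2=2, A_3=2. From w_t(s,0) = 0: all B_n = 0.
Hence w(s,t) = 2sin(2s)cos(t) + 2sin(3s)cos(3t/2).
Transform back: u(s,t) = exp(2t)w(s,t).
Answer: u(s, t) = 2exp(2t)sin(2s)cos(t) + 2exp(2t)sin(3s)cos(3t/2)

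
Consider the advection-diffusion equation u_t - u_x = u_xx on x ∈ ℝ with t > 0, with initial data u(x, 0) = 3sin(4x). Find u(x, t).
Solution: Moving frame: η = x + t, σ = t, u = w(η,σ), so u_t = w_σ + w_η and u_xx = w_ηη.
Hence u_t - u_x = w_σ and the PDE becomes the heat equation w_σ = w_ηη on η ∈ ℝ.
Initial data: w(η,0) = u(η,0) = 3sin(4η). Each mode sin(nη) decays as exp(-n²σ) on ℝ, so w(η,σ) = Σ c_n exp(-n²σ) sin(nη) with c_4=3: w(η,σ) = 3exp(-16σ)sin(4η).
Substituting back: u(x,t) = w(x + t, t).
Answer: u(x, t) = 3exp(-16t)sin(4t + 4x)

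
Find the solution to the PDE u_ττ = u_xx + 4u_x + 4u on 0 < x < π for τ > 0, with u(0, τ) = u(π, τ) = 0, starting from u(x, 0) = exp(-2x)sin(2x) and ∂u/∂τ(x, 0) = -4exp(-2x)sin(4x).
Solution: Substitute u = exp(-2x)w.
Then u_x = exp(-2x)(w_x - 2w), u_xx = exp(-2x)(w_xx - 4w_x + 4w), u_ττ = exp(-2x)w_ττ; substituting and dividing by exp(-2x), the lower-order terms cancel: w_ττ = w_xx (standard wave equation).
Data for w: w(x,0) = exp(2x)u(x,0) = sin(2x); w_τ(x,0) = exp(2x)u_τ(x,0) = -4sin(4x). The boundary conditions carry over: w(0,τ) = w(π,τ) = 0.
Separating variables: w = Σ [A_n cos(ω_n τ) + B_n sin(ω_n τ)] sin(nx), ω_n = n. From ICs (B_n = velocity coefficient / ω_n): A_2=1, B_4=-1.
So w(x,τ) = sin(2x)cos(2τ) - sin(4x)sin(4τ), and u(x,τ) = exp(-2x)w(x,τ).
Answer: u(x, τ) = exp(-2x)sin(2x)cos(2τ) - exp(-2x)sin(4x)sin(4τ)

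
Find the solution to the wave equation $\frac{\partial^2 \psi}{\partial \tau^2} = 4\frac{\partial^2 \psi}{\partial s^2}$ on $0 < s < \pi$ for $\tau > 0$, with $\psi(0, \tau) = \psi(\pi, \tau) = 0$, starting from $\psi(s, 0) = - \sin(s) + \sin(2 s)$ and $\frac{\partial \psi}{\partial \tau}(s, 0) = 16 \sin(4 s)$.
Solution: Using separation of variables $\psi = X(s)T(\tau)$:
Eigenfunctions: $\sin(ns)$, $n = 1, 2, 3, \ldots$
General solution: $\psi(s, \tau) = \sum [A_n \cos(2n \tau) + B_n \sin(2n \tau)] \sin(ns)$
From $\psi(s,0) = - \sin(s) + \sin(2 s)$: $A_1=-1, A_2=1$. From $\psi_{\tau}(s,0) = 16 \sin(4 s)$, using $\psi_{\tau}(s,0) = \sum \omega_n B_n \sin(ns)$ with $\omega_n = 2n$: $B_4 = 16/8 = 2$.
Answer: $\psi(s, \tau) = 2 \sin(8 \tau) \sin(4 s) -  \sin(s) \cos(2 \tau) + \sin(2 s) \cos(4 \tau)$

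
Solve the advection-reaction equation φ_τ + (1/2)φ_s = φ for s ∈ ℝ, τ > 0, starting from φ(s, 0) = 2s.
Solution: Substitute φ = exp(τ)u.
Then φ_τ = exp(τ)(u_τ + u), φ_s = exp(τ)u_s; substituting and dividing by exp(τ), the lower-order terms cancel: u_τ + (1/2)u_s = 0 (standard advection equation).
Data for u: u(s,0) = φ(s,0) = 2s.
By characteristics (ds/dτ = 1/2), u(s,τ) = f(s - (1/2)τ) with f = u(·, 0).
So u(s,τ) = 2s - τ, and φ(s,τ) = exp(τ)u(s,τ).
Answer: φ(s, τ) = 2sexp(τ) - τexp(τ)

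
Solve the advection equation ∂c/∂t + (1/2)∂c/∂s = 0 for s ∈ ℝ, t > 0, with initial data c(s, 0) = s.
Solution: By method of characteristics (waves move right with speed 1/2):
Along characteristics s - (1/2)t = const, c is constant, so c(s,t) = f(s - (1/2)t) with f = c(·, 0).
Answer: c(s, t) = s - (1/2)t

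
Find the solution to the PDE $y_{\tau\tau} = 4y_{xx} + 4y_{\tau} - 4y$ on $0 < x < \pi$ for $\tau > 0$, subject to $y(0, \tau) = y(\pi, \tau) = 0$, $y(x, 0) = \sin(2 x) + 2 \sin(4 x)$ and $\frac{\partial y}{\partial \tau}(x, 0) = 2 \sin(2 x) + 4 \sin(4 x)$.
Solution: Substitute $y = e^{2\tau}u$, i.e. $u = e^{-2\tau}y$.
By the product rule, $y_{\tau} = e^{2\tau}(u_{\tau} + 2u)$, $y_{\tau\tau} = e^{2\tau}(u_{\tau\tau} + 4u_{\tau} + 4u)$, $y_{xx} = e^{2\tau}u_{xx}$.
Substituting into the PDE and dividing by $e^{2\tau}$: $u_{\tau\tau} + 4u_{\tau} + 4u = 4u_{xx} + 4(u_{\tau} + 2u) - 4u$.
The lower-order terms cancel, leaving the standard wave equation $u_{\tau\tau} = 4u_{xx}$.
Initial data for $u$: $u(x,0) = y(x,0) = \sin(2 x) + 2 \sin(4 x)$; $u_{\tau}(x,0) = y_{\tau}(x,0) - 2y(x,0) = 0$. The boundary conditions carry over: $u(0,\tau) = u(\pi,\tau) = 0$.
Solve for $u$:
  Using separation of variables $u = X(x)T(\tau)$:
  Eigenfunctions: $\sin(nx)$, $n = 1, 2, 3, \ldots$
  General solution: $u(x, \tau) = \sum [A_n \cos(2n \tau) + B_n \sin(2n \tau)] \sin(nx)$
  From $u(x,0) = \sin(2 x) + 2 \sin(4 x)$: $A_2=1, A_4=2$. From $u_{\tau}(x,0) = 0$: all $B_n = 0$.
Hence $u(x,\tau) = \sin(2 x) \cos(4 \tau) + 2 \sin(4 x) \cos(8 \tau)$.
Transform back: $y(x,\tau) = e^{2\tau}u(x,\tau)$.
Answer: $y(x, \tau) = e^{2 \tau} \sin(2 x) \cos(4 \tau) + 2 e^{2 \tau} \sin(4 x) \cos(8 \tau)$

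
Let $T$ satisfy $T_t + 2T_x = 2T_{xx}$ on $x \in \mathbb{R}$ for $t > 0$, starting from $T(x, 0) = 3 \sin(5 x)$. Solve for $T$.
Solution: Change to a moving frame: let $\eta = x - 2t$, $\sigma = t$ and write $T(x,t) = u(\eta,\sigma)$.
By the chain rule $T_t = u_{\sigma} - 2u_{\eta}$, $T_x = u_{\eta}$, $T_{xx} = u_{\eta\eta}$.
Then $T_t + 2T_x = u_{\sigma}$: the advection term cancels and the PDE becomes the heat equation $u_{\sigma} = 2u_{\eta\eta}$ on $\eta \in \mathbb{R}$.
Initial data: $u(\eta,0) = T(\eta,0) = 3 \sin(5 \eta)$.
On $\eta \in \mathbb{R}$ each mode satisfies $(\sin(n\eta))'' = -n^2 \sin(n\eta)$, so $e^{-2n^2\sigma} \sin(n\eta)$ solves the heat equation; by superposition $u(\eta,\sigma) = \sum c_n e^{-2n^2\sigma} \sin(n\eta)$.
Reading off the coefficients: $c_5=3$, so $u(\eta,\sigma) = 3 e^{-50 \sigma} \sin(5 \eta)$.
Substituting back $\eta = x - 2t$, $\sigma = t$: $T(x,t) = u(x - 2t, t)$.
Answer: $T(x, t) = -3 e^{-50 t} \sin(10 t - 5 x)$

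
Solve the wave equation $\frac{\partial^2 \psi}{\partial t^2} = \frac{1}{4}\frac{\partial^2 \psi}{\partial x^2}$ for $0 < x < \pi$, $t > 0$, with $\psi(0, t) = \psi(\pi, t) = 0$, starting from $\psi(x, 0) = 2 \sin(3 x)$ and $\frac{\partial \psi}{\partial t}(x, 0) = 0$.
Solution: Separating variables: $\psi = \sum [A_n \cos(\omega_n t) + B_n \sin(\omega_n t)] \sin(nx)$, $\omega_n = n/2$. From ICs: $A_3=2$.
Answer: $\psi(x, t) = 2 \sin(3 x) \cos(3 t/2)$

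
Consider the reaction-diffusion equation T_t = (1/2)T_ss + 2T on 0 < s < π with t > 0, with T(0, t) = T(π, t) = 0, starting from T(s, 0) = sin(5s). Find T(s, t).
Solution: Substitute T = exp(2t)u, i.e. u = exp(-2t)T.
By the product rule, T_t = exp(2t)(u_t + 2u), T_ss = exp(2t)u_ss.
Substituting into the PDE and dividing by exp(2t): u_t + 2u = (1/2)u_ss + 2u.
The lower-order terms cancel, leaving the standard heat equation u_t = (1/2)u_ss.
Initial data for u: u(s,0) = T(s,0) = sin(5s). The boundary conditions carry over: u(0,t) = u(π,t) = 0.
Solve for u:
  Using separation of variables u = X(s)G(t):
  Eigenfunctions: sin(ns), n = 1, 2, 3, ...
  General solution: u(s, t) = Σ c_n sin(ns) exp(-n² t/2)
  Matching u(s,0) = sin(5s) term by term: c_5=1.
Hence u(s,t) = exp(-25t/2)sin(5s).
Transform back: T(s,t) = exp(2t)u(s,t).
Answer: T(s, t) = exp(-21t/2)sin(5s)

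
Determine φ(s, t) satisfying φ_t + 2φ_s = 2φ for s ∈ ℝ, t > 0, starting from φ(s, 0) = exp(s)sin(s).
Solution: Substitute φ = exp(s)u, i.e. u = exp(-s)φ.
By the product rule, φ_s = exp(s)(u_s + u), φ_t = exp(s)u_t.
Substituting into the PDE and dividing by exp(s): u_t + 2(u_s + u) = 2u.
The lower-order terms cancel, leaving the standard advection equation u_t + 2u_s = 0.
Initial data for u: u(s,0) = exp(-s)φ(s,0) = sin(s).
Solve for u:
  By method of characteristics (waves move right with speed 2):
  Along characteristics s - 2t = const, u is constant, so u(s,t) = f(s - 2t) with f = u(·, 0).
Hence u(s,t) = sin(s - 2t).
Transform back: φ(s,t) = exp(s)u(s,t).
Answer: φ(s, t) = exp(s)sin(s - 2t)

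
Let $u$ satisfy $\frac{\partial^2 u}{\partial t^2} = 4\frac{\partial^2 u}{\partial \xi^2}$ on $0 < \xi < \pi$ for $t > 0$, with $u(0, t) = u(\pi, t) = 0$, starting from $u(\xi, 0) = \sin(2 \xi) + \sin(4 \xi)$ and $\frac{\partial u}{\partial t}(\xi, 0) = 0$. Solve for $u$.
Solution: Separating variables: $u = \sum [A_n \cos(\omega_n t) + B_n \sin(\omega_n t)] \sin(n\xi)$, $\omega_n = 2n$. From ICs: $A_2=1, A_4=1$.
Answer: $u(\xi, t) = \sin(2 \xi) \cos(4 t) + \sin(4 \xi) \cos(8 t)$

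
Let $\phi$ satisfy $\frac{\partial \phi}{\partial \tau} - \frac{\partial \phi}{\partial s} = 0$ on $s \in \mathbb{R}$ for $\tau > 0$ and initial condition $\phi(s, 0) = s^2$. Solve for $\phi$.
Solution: By method of characteristics (waves move left with speed 1):
Along characteristics $s + \tau =$ const, $\phi$ is constant, so $\phi(s,\tau) = f(s + \tau)$ with $f = \phi( \cdot , 0)$.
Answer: $\phi(s, \tau) = \tau^2 + 2 \tau s + s^2$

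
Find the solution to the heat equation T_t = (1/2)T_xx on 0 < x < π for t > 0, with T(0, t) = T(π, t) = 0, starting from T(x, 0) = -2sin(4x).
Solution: Using separation of variables T = X(x)G(t):
Eigenfunctions: sin(nx), n = 1, 2, 3, ...
General solution: T(x, t) = Σ c_n sin(nx) exp(-n² t/2)
Matching T(x,0) = -2sin(4x) term by term: c_4=-2.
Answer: T(x, t) = -2exp(-8t)sin(4x)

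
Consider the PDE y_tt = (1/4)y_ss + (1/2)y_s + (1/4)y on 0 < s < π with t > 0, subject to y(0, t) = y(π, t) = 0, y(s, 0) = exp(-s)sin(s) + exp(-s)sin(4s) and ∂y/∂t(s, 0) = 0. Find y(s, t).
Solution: Substitute y = exp(-s)u, i.e. u = exp(s)y.
By the product rule, y_s = exp(-s)(u_s - u), y_ss = exp(-s)(u_ss - 2u_s + u), y_tt = exp(-s)u_tt.
Substituting into the PDE and dividing by exp(-s): u_tt = (1/4)(u_ss - 2u_s + u) + (1/2)(u_s - u) + (1/4)u.
The lower-order terms cancel, leaving the standard wave equation u_tt = (1/4)u_ss.
Initial data for u: u(s,0) = exp(s)y(s,0) = sin(s) + sin(4s); u_t(s,0) = exp(s)y_t(s,0) = 0. The boundary conditions carry over: u(0,t) = u(π,t) = 0.
Solve for u:
  Using separation of variables u = X(s)T(t):
  Eigenfunctions: sin(ns), n = 1, 2, 3, ...
  General solution: u(s, t) = Σ [A_n cos(n t/2) + B_n sin(n t/2)] sin(ns)
  From u(s,0) = sin(s) + sin(4s): A_1=1, A_4=1. From u_t(s,0) = 0: all B_n = 0.
Hence u(s,t) = sin(s)cos(t/2) + sin(4s)cos(2t).
Transform back: y(s,t) = exp(-s)u(s,t).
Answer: y(s, t) = exp(-s)sin(s)cos(t/2) + exp(-s)sin(4s)cos(2t)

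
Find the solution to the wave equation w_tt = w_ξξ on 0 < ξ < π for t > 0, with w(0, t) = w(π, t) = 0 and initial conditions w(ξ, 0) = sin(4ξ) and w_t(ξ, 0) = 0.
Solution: Separating variables: w = Σ [A_n cos(ω_n t) + B_n sin(ω_n t)] sin(nξ), ω_n = n. From ICs: A_4=1.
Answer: w(ξ, t) = sin(4ξ)cos(4t)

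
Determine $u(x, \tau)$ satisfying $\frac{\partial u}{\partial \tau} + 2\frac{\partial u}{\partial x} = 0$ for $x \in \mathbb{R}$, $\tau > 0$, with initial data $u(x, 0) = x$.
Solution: By characteristics ($dx/d\tau = 2$), $u(x,\tau) = f(x - 2\tau)$ with $f = u( \cdot , 0)$.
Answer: $u(x, \tau) = -2 \tau + x$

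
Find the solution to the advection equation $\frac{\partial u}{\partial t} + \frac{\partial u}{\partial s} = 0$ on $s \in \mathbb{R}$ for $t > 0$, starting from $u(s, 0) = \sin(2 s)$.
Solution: By method of characteristics (waves move right with speed 1):
Along characteristics $s - t =$ const, $u$ is constant, so $u(s,t) = f(s - t)$ with $f = u( \cdot , 0)$.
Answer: $u(s, t) = \sin(2 s - 2 t)$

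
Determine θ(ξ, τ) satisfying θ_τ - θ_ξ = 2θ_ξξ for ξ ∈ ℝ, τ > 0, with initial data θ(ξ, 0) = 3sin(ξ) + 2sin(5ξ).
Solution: Change to a moving frame: let η = ξ + τ, σ = τ and write θ(ξ,τ) = u(η,σ).
By the chain rule θ_τ = u_σ + u_η, θ_ξ = u_η, θ_ξξ = u_ηη.
Then θ_τ - θ_ξ = u_σ: the advection term cancels and the PDE becomes the heat equation u_σ = 2u_ηη on η ∈ ℝ.
Initial data: u(η,0) = θ(η,0) = 3sin(η) + 2sin(5η).
On η ∈ ℝ each mode satisfies (sin(nη))″ = -n² sin(nη), so exp(-2n²σ) sin(nη) solves the heat equation; by superposition u(η,σ) = Σ c_n exp(-2n²σ) sin(nη).
Reading off the coefficients: c_1=3, c_5=2, so u(η,σ) = 3exp(-2σ)sin(η) + 2exp(-50σ)sin(5η).
Substituting back η = ξ + τ, σ = τ: θ(ξ,τ) = u(ξ + τ, τ).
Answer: θ(ξ, τ) = 3exp(-2τ)sin(ξ + τ) + 2exp(-50τ)sin(5ξ + 5τ)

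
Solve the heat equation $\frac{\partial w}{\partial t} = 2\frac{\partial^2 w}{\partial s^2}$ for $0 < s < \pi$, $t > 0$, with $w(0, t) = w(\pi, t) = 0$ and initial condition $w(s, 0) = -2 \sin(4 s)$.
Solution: Using separation of variables $w = X(s)T(t)$:
Eigenfunctions: $\sin(ns)$, $n = 1, 2, 3, \ldots$
General solution: $w(s, t) = \sum c_n \sin(ns) e^{-2n^2 t}$
Matching $w(s,0) = -2 \sin(4 s)$ term by term: $c_4=-2$.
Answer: $w(s, t) = -2 e^{-32 t} \sin(4 s)$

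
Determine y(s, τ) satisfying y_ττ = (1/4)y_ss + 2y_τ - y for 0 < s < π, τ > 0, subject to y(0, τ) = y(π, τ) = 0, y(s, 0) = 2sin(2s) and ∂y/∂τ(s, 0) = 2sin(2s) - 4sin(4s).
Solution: Substitute y = exp(τ)u.
Then y_τ = exp(τ)(u_τ + u), y_ττ = exp(τ)(u_ττ + 2u_τ + u), y_ss = exp(τ)u_ss; substituting and dividing by exp(τ), the lower-order terms cancel: u_ττ = (1/4)u_ss (standard wave equation).
Data for u: u(s,0) = y(s,0) = 2sin(2s); u_τ(s,0) = y_τ(s,0) - y(s,0) = -4sin(4s). The boundary conditions carry over: u(0,τ) = u(π,τ) = 0.
Separating variables: u = Σ [A_n cos(ω_n τ) + B_n sin(ω_n τ)] sin(ns), ω_n = n/2. From ICs (B_n = velocity coefficient / ω_n): A_2=2, B_4=-2.
So u(s,τ) = 2sin(2s)cos(τ) - 2sin(4s)sin(2τ), and y(s,τ) = exp(τ)u(s,τ).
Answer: y(s, τ) = 2exp(τ)sin(2s)cos(τ) - 2exp(τ)sin(4s)sin(2τ)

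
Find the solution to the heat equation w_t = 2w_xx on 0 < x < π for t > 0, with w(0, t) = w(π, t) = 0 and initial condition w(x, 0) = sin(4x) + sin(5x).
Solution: Using separation of variables w = X(x)T(t):
Eigenfunctions: sin(nx), n = 1, 2, 3, ...
General solution: w(x, t) = Σ c_n sin(nx) exp(-2n² t)
Matching w(x,0) = sin(4x) + sin(5x) term by term: c_4=1, c_5=1.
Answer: w(x, t) = exp(-32t)sin(4x) + exp(-50t)sin(5x)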